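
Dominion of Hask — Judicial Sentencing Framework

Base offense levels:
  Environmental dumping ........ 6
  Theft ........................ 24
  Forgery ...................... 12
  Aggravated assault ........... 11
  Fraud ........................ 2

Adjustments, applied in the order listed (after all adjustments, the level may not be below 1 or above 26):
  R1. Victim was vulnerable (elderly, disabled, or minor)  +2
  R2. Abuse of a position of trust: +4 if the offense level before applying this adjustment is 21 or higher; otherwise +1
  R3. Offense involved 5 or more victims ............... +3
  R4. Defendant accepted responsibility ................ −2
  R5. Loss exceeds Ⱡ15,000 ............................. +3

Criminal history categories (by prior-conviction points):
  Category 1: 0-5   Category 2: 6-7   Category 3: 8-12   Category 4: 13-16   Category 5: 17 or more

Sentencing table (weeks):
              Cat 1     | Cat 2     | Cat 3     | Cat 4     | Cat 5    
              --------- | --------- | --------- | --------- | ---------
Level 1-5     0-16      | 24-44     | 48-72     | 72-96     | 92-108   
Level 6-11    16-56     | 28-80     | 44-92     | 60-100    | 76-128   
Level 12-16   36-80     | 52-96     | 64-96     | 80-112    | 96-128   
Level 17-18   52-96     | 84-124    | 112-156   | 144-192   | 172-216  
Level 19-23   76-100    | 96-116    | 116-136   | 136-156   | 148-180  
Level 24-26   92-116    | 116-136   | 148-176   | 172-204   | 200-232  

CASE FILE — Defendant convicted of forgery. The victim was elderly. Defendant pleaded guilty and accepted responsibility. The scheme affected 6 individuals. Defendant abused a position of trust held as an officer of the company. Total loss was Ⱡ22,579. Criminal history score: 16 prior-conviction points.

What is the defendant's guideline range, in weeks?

Base offense level for forgery: 12.
R1 applies: 12 + 2 = 14.
R2 applies (level before this adjustment is 14 < 21, so +1): 14 + 1 = 15.
R3 applies: 15 + 3 = 18.
R4 applies: 18 − 2 = 16.
R5 applies: 16 + 3 = 19.
Final offense level: 19.
Criminal history: 16 prior points → Category 4 (13-16).
Level 19 falls in the 19-23 band.
Grid: Level 19-23 × Category 4 = 136-156 weeks.

136-156 weeks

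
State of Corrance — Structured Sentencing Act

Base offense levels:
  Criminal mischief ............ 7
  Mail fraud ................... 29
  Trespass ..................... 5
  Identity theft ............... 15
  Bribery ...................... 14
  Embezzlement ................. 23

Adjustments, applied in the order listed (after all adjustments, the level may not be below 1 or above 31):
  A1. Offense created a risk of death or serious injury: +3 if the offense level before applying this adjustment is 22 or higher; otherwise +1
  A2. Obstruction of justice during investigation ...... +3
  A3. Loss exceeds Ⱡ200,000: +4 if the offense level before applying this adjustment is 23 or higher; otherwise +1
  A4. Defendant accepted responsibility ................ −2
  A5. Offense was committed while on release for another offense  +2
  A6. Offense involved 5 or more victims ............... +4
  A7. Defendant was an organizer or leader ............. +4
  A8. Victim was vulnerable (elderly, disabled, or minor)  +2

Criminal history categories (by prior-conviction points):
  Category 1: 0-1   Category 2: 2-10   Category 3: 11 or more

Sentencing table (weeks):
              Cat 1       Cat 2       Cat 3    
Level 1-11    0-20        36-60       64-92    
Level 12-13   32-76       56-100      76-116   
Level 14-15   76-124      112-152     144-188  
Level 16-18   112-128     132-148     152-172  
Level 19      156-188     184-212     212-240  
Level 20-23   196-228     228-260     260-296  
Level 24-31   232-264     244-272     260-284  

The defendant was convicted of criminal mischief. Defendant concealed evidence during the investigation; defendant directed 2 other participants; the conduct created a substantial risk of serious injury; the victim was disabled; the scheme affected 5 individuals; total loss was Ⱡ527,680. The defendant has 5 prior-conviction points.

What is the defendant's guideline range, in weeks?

228-260 weeks

Base offense level for criminal mischief: 7.
A1 applies (level before this adjustment is 7 < 22, so +1): 7 + 1 = 8.
A2 applies: 8 + 3 = 11.
A3 applies (level before this adjustment is 11 < 23, so +1): 11 + 1 = 12.
A6 applies: 12 + 4 = 16.
A7 applies: 16 + 4 = 20.
A8 applies: 20 + 2 = 22.
Final offense level: 22.
Criminal history: 5 prior points → Category 2 (2-10).
Level 22 falls in the 20-23 band.
Grid: Level 20-23 × Category 2 = 228-260 weeks.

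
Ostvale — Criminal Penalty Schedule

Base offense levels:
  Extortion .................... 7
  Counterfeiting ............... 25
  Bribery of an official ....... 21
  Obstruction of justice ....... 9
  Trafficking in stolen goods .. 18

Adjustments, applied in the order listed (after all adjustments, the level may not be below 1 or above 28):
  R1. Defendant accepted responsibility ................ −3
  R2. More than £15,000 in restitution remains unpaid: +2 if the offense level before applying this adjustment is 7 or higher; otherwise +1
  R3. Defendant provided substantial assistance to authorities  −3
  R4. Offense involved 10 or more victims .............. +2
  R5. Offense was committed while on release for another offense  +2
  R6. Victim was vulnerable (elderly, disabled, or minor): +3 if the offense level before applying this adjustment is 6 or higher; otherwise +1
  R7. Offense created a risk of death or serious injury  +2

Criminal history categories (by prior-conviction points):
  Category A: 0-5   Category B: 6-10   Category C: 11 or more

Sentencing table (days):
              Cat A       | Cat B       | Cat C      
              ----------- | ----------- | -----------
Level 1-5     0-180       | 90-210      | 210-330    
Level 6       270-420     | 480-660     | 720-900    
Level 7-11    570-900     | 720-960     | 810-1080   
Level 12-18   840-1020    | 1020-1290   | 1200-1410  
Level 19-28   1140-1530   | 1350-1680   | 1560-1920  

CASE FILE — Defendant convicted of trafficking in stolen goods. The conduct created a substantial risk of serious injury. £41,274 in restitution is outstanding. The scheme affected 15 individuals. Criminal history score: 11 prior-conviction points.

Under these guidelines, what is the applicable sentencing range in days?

Base offense level for trafficking in stolen goods: 18.
R2 applies (level before this adjustment is 18 ≥ 7, so +2): 18 + 2 = 20.
R3 does not apply.
R4 applies: 20 + 2 = 22.
R7 applies: 22 + 2 = 24.
Final offense level: 24.
Criminal history: 11 prior points → Category C (11+).
Level 24 falls in the 19-28 band.
Grid: Level 19-28 × Category C = 1560-1920 days.

1560-1920 days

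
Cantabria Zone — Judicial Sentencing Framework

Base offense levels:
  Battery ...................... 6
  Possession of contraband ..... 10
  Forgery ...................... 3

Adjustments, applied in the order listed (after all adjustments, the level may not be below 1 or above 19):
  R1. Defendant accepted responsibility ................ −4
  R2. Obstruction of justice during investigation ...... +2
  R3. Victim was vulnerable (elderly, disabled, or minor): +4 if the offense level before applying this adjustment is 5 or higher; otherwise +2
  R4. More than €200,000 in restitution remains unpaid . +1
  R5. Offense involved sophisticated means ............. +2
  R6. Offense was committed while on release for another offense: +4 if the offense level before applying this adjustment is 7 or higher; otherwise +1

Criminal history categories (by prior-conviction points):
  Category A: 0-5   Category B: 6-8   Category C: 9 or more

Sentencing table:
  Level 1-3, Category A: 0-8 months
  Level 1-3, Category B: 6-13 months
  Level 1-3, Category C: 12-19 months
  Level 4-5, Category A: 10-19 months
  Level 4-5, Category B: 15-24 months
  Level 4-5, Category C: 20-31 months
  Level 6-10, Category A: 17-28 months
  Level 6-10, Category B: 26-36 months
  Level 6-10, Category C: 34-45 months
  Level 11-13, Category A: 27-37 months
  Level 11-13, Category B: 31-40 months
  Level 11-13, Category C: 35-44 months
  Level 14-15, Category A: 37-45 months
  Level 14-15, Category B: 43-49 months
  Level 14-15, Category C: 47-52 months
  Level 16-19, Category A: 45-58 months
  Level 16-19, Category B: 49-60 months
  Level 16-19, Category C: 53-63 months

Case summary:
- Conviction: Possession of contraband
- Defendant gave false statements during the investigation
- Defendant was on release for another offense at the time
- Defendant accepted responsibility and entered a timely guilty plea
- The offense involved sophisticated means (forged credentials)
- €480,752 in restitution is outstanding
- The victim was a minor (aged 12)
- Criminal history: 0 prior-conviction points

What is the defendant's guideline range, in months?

45-58 months

Base offense level for possession of contraband: 10.
R1 applies: 10 − 4 = 6.
R2 applies: 6 + 2 = 8.
R3 applies (level before this adjustment is 8 ≥ 5, so +4): 8 + 4 = 12.
R4 applies: 12 + 1 = 13.
R5 applies: 13 + 2 = 15.
R6 applies (level before this adjustment is 15 ≥ 7, so +4): 15 + 4 = 19.
Final offense level: 19.
Criminal history: 0 prior points → Category A (0-5).
Level 19 falls in the 16-19 band.
Grid: Level 16-19 × Category A = 45-58 months.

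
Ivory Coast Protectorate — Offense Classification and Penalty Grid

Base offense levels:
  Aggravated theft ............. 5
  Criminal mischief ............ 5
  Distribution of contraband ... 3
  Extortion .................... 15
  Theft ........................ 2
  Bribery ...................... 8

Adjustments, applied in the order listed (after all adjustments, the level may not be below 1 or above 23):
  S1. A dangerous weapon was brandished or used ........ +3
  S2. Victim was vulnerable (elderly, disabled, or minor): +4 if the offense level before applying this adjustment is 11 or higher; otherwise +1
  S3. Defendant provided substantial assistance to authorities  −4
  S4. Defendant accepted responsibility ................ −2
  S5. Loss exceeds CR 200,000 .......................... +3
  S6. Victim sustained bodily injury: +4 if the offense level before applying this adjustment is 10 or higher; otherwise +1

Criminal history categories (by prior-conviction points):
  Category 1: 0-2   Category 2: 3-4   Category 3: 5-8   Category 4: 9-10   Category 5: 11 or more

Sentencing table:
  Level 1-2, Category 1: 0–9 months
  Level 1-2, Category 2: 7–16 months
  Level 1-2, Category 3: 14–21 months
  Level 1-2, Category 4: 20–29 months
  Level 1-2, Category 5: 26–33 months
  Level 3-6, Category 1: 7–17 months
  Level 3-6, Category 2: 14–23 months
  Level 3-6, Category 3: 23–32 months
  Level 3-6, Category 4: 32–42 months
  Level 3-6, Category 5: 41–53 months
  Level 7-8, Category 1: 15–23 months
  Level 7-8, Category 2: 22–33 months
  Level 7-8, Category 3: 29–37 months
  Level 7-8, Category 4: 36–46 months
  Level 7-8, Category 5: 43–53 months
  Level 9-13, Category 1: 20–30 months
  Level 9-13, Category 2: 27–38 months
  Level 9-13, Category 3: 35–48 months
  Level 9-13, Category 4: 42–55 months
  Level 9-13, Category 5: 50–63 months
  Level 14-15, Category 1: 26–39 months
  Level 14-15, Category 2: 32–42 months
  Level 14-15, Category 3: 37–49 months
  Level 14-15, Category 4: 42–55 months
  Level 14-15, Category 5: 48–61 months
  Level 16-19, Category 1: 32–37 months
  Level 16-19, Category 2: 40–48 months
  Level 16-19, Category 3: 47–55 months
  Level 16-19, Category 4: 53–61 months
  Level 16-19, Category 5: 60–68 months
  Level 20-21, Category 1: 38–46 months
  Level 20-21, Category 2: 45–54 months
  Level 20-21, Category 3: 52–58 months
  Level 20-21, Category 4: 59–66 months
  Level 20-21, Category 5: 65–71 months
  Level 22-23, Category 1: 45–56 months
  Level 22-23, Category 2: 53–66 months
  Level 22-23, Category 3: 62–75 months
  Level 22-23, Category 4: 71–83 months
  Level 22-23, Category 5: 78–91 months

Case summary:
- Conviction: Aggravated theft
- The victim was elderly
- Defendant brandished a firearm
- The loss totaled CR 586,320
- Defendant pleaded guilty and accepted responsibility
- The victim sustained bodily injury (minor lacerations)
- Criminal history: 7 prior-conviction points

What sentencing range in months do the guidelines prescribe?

Base offense level for aggravated theft: 5.
S1 applies: 5 + 3 = 8.
S2 applies (level before this adjustment is 8 < 11, so +1): 8 + 1 = 9.
S4 applies: 9 − 2 = 7.
S5 applies: 7 + 3 = 10.
S6 applies (level before this adjustment is 10 ≥ 10, so +4): 10 + 4 = 14.
Final offense level: 14.
Criminal history: 7 prior points → Category 3 (5-8).
Level 14 falls in the 14-15 band.
Grid: Level 14-15 × Category 3 = 37-49 months.

37-49 months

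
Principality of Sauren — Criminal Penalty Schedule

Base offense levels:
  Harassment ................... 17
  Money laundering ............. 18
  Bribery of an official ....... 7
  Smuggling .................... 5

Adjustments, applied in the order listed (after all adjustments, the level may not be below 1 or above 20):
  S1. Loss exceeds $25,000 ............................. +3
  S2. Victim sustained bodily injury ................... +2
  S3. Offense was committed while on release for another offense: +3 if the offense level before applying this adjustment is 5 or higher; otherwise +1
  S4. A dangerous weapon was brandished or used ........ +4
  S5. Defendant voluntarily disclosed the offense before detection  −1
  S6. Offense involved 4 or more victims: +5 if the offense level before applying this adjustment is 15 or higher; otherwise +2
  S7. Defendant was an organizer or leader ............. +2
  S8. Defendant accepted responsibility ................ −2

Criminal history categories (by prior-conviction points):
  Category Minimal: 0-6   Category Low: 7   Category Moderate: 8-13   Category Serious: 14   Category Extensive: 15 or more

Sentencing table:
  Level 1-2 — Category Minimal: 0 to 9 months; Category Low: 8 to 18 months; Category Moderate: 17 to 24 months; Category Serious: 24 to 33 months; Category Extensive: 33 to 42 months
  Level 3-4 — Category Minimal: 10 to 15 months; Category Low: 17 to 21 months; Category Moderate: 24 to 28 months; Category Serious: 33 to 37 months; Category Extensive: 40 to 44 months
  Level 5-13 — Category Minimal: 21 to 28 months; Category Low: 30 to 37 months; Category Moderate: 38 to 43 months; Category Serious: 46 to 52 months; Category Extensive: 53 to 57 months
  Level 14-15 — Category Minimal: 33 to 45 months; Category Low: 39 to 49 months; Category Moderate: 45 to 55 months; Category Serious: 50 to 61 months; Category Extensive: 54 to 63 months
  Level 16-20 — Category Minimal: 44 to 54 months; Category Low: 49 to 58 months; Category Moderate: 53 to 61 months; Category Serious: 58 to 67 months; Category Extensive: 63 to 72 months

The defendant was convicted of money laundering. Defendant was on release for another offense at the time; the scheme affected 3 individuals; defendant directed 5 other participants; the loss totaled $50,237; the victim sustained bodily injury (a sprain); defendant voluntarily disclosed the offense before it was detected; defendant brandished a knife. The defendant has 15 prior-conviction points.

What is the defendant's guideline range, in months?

63-72 months

Base offense level for money laundering: 18.
S1 applies: 18 + 3 = 21.
S2 applies: 21 + 2 = 23.
S3 applies (level before this adjustment is 23 ≥ 5, so +3): 23 + 3 = 26.
S4 applies: 26 + 4 = 30.
S5 applies: 30 − 1 = 29.
S6 does not apply.
S7 applies: 29 + 2 = 31.
S8 does not apply.
Level 31 exceeds the maximum of 20; capped at 20.
Final offense level: 20.
Criminal history: 15 prior points → Category Extensive (15+).
Level 20 falls in the 16-20 band.
Grid: Level 16-20 × Category Extensive = 63-72 months.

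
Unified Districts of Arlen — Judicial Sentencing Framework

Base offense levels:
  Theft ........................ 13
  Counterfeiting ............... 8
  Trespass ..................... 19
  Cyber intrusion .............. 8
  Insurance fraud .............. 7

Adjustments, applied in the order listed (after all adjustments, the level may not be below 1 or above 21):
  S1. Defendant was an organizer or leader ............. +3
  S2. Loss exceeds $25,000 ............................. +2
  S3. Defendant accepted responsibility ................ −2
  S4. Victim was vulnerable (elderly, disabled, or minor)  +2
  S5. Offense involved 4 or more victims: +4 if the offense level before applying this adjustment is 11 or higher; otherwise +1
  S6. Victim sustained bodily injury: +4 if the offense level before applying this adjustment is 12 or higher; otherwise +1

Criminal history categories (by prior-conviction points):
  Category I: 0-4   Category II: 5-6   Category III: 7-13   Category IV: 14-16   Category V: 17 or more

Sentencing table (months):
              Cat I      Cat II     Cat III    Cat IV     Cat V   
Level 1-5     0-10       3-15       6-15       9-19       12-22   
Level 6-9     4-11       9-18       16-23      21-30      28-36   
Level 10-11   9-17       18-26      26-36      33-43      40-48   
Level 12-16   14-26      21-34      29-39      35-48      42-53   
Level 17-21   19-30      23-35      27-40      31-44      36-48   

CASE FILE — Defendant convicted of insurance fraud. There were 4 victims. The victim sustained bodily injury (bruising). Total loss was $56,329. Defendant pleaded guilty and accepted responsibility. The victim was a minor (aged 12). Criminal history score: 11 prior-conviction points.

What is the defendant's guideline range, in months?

Base offense level for insurance fraud: 7.
S1 does not apply.
S2 applies: 7 + 2 = 9.
S3 applies: 9 − 2 = 7.
S4 applies: 7 + 2 = 9.
S5 applies (level before this adjustment is 9 < 11, so +1): 9 + 1 = 10.
S6 applies (level before this adjustment is 10 < 12, so +1): 10 + 1 = 11.
Final offense level: 11.
Criminal history: 11 prior points → Category III (7-13).
Level 11 falls in the 10-11 band.
Grid: Level 10-11 × Category III = 26-36 months.

26-36 months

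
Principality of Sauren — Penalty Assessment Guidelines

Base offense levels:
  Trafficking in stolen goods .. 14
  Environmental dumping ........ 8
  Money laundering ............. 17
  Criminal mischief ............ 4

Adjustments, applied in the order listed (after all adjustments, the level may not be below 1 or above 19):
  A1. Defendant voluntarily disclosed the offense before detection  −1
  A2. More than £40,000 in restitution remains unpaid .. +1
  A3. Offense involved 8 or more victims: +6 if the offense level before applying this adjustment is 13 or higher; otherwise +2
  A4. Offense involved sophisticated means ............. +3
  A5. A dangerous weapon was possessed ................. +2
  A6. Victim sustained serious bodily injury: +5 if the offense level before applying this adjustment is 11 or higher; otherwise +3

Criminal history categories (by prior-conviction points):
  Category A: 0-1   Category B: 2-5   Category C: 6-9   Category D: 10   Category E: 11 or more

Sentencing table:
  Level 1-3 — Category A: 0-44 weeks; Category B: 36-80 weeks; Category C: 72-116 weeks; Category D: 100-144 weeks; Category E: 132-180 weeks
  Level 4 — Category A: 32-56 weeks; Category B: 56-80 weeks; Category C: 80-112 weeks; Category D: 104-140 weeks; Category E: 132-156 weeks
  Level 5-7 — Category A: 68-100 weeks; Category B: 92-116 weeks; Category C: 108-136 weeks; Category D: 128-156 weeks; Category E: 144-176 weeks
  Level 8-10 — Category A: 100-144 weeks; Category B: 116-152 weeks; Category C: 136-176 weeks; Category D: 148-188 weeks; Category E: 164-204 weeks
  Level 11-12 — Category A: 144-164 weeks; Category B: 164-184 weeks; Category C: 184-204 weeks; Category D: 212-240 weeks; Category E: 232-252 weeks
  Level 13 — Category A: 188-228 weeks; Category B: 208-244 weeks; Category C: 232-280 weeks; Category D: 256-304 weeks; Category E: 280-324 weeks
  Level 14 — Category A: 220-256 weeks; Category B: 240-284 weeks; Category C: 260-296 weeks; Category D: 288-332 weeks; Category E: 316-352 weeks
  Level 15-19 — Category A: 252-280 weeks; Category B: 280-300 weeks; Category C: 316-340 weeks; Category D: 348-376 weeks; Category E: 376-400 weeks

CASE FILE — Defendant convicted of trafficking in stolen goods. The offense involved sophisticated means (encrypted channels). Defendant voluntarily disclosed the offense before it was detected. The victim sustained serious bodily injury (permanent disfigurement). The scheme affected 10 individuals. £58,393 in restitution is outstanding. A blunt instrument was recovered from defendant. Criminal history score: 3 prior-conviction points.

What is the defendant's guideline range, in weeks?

Base offense level for trafficking in stolen goods: 14.
A1 applies: 14 − 1 = 13.
A2 applies: 13 + 1 = 14.
A3 applies (level before this adjustment is 14 ≥ 13, so +6): 14 + 6 = 20.
A4 applies: 20 + 3 = 23.
A5 applies: 23 + 2 = 25.
A6 applies (level before this adjustment is 25 ≥ 11, so +5): 25 + 5 = 30.
Level 30 exceeds the maximum of 19; capped at 19.
Final offense level: 19.
Criminal history: 3 prior points → Category B (2-5).
Level 19 falls in the 15-19 band.
Grid: Level 15-19 × Category B = 280-300 weeks.

280-300 weeks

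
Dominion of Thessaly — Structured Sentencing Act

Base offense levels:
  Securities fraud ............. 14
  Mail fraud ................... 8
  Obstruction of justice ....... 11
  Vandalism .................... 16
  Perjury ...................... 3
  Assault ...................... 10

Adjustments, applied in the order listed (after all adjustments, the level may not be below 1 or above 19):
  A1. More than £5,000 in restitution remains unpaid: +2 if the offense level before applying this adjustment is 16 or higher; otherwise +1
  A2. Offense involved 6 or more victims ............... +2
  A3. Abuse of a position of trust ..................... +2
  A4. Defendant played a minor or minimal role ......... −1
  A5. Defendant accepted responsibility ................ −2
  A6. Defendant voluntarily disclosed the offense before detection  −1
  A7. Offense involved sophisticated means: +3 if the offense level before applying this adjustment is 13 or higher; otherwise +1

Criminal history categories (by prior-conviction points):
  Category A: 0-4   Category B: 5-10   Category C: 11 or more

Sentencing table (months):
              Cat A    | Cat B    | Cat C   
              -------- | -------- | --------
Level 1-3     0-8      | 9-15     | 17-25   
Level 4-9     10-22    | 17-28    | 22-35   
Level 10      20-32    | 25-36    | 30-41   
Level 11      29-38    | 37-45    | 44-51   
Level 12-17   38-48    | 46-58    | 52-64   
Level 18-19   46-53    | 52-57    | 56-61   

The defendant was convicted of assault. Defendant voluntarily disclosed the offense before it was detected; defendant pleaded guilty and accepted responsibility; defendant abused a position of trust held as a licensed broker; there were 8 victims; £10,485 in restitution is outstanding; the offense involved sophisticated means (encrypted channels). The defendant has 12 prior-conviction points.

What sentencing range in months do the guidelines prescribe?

Base offense level for assault: 10.
A1 applies (level before this adjustment is 10 < 16, so +1): 10 + 1 = 11.
A2 applies: 11 + 2 = 13.
A3 applies: 13 + 2 = 15.
A4 does not apply.
A5 applies: 15 − 2 = 13.
A6 applies: 13 − 1 = 12.
A7 applies (level before this adjustment is 12 < 13, so +1): 12 + 1 = 13.
Final offense level: 13.
Criminal history: 12 prior points → Category C (11+).
Level 13 falls in the 12-17 band.
Grid: Level 12-17 × Category C = 52-64 months.

52-64 months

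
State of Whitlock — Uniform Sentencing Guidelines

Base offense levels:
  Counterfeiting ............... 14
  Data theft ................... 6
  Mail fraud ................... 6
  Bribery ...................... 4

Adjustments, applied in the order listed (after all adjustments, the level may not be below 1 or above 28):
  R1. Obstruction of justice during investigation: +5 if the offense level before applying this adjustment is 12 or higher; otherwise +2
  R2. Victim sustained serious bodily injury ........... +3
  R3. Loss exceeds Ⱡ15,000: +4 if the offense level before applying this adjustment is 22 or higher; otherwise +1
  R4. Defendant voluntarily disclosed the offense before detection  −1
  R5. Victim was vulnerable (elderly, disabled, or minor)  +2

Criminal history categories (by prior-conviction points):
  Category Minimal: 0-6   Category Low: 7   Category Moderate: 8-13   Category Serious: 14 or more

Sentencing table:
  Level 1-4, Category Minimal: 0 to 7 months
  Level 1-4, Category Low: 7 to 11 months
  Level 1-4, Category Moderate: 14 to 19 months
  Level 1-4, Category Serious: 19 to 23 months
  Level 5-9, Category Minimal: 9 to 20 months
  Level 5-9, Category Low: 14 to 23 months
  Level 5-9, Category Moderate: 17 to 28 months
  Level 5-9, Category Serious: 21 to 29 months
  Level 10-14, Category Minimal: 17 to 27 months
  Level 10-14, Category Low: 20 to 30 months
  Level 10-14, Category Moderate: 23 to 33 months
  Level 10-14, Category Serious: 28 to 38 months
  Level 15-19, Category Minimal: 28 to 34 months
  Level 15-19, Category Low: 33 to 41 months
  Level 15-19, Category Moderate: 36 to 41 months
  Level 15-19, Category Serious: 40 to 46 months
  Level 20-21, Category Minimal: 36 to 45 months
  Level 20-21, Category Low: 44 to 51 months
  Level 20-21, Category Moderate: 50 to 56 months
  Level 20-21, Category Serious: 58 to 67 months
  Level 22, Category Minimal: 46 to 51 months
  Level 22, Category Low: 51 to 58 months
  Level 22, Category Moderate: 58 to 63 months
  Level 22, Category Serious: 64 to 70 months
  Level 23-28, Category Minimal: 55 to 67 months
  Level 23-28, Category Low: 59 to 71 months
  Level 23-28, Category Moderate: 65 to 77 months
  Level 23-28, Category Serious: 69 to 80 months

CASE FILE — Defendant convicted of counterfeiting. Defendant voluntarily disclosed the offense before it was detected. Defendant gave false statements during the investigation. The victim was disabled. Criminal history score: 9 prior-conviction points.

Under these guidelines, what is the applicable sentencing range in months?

50-56 months

Base offense level for counterfeiting: 14.
R1 applies (level before this adjustment is 14 ≥ 12, so +5): 14 + 5 = 19.
R3 does not apply.
R4 applies: 19 − 1 = 18.
R5 applies: 18 + 2 = 20.
Final offense level: 20.
Criminal history: 9 prior points → Category Moderate (8-13).
Level 20 falls in the 20-21 band.
Grid: Level 20-21 × Category Moderate = 50-56 months.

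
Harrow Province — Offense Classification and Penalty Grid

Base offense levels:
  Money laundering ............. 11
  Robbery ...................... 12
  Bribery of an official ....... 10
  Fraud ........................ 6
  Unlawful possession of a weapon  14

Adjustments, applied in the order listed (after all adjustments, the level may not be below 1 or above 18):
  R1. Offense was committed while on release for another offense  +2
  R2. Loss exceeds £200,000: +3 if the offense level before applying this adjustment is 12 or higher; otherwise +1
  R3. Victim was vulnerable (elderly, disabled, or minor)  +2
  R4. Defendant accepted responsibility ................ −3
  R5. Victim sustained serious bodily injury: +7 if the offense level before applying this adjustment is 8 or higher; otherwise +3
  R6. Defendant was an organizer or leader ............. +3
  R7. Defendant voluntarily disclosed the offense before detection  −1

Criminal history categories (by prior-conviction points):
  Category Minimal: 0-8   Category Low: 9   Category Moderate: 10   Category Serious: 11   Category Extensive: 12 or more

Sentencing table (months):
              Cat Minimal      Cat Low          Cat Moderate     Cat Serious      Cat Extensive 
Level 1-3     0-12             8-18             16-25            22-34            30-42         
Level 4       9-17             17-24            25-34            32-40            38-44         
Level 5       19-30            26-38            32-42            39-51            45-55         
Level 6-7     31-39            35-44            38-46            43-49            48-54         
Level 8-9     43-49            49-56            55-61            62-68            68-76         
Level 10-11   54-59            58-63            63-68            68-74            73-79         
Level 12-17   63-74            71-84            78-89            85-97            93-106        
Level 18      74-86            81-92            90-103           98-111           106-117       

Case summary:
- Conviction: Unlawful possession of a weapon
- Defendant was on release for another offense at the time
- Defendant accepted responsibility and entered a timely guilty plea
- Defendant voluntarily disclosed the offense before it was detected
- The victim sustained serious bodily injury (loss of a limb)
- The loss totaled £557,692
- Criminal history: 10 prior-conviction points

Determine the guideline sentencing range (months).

Base offense level for unlawful possession of a weapon: 14.
R1 applies: 14 + 2 = 16.
R2 applies (level before this adjustment is 16 ≥ 12, so +3): 16 + 3 = 19.
R4 applies: 19 − 3 = 16.
R5 applies (level before this adjustment is 16 ≥ 8, so +7): 16 + 7 = 23.
R6 does not apply.
R7 applies: 23 − 1 = 22.
Level 22 exceeds the maximum of 18; capped at 18.
Final offense level: 18.
Criminal history: 10 prior points → Category Moderate (10).
Level 18 falls in the 18 band.
Grid: Level 18 × Category Moderate = 90-103 months.

90-103 months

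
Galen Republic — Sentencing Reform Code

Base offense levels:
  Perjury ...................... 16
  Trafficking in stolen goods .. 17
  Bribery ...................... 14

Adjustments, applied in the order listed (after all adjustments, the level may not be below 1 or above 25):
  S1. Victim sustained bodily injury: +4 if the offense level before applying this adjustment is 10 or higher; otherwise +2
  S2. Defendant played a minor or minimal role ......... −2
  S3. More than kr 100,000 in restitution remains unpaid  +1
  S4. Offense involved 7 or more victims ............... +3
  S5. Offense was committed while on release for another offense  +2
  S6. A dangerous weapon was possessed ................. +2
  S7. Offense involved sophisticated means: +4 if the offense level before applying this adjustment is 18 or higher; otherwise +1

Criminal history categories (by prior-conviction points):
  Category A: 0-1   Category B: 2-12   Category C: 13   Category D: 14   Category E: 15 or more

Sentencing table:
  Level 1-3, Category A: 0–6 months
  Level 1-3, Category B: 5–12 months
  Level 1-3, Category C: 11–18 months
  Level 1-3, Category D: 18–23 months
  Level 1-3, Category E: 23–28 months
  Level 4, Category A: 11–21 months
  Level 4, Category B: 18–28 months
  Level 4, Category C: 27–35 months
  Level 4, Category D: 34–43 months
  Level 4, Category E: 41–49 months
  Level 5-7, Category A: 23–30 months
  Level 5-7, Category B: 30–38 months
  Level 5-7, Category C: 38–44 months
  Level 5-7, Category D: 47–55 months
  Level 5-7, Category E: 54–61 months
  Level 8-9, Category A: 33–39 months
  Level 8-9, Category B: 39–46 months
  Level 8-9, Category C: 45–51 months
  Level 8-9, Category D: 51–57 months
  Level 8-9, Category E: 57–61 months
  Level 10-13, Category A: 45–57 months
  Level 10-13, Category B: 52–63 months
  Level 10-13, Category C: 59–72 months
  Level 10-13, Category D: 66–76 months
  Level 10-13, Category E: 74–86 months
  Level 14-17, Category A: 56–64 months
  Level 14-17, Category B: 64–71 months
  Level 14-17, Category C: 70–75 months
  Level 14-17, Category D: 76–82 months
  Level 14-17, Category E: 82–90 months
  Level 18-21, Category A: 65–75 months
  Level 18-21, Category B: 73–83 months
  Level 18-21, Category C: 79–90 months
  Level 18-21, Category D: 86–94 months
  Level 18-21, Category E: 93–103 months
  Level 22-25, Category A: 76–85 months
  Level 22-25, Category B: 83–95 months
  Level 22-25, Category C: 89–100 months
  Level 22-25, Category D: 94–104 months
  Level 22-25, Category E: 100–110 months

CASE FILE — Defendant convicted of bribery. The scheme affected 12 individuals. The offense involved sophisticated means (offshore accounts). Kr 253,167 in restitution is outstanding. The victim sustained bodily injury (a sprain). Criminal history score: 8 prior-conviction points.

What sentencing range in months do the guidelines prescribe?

83-95 months

Base offense level for bribery: 14.
S1 applies (level before this adjustment is 14 ≥ 10, so +4): 14 + 4 = 18.
S2 does not apply.
S3 applies: 18 + 1 = 19.
S4 applies: 19 + 3 = 22.
S6 does not apply.
S7 applies (level before this adjustment is 22 ≥ 18, so +4): 22 + 4 = 26.
Level 26 exceeds the maximum of 25; capped at 25.
Final offense level: 25.
Criminal history: 8 prior points → Category B (2-12).
Level 25 falls in the 22-25 band.
Grid: Level 22-25 × Category B = 83-95 months.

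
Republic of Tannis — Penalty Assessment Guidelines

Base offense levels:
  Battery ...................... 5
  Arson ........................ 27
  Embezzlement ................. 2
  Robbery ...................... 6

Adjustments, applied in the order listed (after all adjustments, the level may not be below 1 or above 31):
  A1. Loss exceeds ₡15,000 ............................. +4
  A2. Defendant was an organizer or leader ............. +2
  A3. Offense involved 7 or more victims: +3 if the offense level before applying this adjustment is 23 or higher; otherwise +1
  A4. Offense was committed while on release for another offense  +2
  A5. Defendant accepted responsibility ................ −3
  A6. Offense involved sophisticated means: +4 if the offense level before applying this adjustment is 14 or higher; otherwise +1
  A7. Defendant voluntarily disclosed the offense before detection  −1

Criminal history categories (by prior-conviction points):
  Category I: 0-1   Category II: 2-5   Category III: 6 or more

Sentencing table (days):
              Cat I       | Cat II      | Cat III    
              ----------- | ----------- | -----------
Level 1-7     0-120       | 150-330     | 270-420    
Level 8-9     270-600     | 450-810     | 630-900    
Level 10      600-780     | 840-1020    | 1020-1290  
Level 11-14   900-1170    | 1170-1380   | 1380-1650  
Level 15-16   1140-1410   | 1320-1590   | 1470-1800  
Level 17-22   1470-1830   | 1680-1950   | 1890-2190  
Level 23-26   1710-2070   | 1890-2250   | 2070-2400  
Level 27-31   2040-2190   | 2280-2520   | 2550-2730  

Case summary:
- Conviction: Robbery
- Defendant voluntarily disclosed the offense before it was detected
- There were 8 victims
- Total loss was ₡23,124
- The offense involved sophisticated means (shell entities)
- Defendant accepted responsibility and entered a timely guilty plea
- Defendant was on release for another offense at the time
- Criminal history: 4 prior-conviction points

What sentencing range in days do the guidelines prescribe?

840-1020 days

Base offense level for robbery: 6.
A1 applies: 6 + 4 = 10.
A3 applies (level before this adjustment is 10 < 23, so +1): 10 + 1 = 11.
A4 applies: 11 + 2 = 13.
A5 applies: 13 − 3 = 10.
A6 applies (level before this adjustment is 10 < 14, so +1): 10 + 1 = 11.
A7 applies: 11 − 1 = 10.
Final offense level: 10.
Criminal history: 4 prior points → Category II (2-5).
Level 10 falls in the 10 band.
Grid: Level 10 × Category II = 840-1020 days.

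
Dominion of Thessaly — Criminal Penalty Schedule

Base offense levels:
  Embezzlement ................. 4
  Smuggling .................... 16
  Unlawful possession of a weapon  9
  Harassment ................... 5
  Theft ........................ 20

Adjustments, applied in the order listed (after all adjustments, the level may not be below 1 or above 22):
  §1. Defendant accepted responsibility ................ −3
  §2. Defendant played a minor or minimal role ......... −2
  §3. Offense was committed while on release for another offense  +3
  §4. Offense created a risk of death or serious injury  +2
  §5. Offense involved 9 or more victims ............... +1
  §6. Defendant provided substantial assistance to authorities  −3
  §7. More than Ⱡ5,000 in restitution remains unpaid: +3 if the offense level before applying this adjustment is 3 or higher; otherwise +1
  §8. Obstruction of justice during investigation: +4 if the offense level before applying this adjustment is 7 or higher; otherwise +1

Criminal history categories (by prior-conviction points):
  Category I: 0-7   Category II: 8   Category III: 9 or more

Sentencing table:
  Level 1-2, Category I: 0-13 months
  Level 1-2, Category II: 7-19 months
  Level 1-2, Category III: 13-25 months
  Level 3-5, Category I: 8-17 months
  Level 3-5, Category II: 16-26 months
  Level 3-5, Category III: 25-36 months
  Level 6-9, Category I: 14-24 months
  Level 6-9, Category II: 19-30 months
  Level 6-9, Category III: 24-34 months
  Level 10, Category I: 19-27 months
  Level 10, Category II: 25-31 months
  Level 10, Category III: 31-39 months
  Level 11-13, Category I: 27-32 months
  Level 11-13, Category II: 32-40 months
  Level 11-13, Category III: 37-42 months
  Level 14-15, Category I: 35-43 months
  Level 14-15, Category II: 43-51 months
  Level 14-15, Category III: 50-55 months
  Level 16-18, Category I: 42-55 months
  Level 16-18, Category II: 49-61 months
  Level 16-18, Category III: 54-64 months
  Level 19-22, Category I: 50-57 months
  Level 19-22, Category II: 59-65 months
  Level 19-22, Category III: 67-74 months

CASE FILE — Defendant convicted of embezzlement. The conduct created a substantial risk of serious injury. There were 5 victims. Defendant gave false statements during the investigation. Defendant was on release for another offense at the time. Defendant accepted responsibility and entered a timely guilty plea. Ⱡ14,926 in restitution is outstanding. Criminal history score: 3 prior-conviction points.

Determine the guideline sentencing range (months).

27-32 months

Base offense level for embezzlement: 4.
§1 applies: 4 − 3 = 1.
§2 does not apply.
§3 applies: 1 + 3 = 4.
§4 applies: 4 + 2 = 6.
§7 applies (level before this adjustment is 6 ≥ 3, so +3): 6 + 3 = 9.
§8 applies (level before this adjustment is 9 ≥ 7, so +4): 9 + 4 = 13.
Final offense level: 13.
Criminal history: 3 prior points → Category I (0-7).
Level 13 falls in the 11-13 band.
Grid: Level 11-13 × Category I = 27-32 months.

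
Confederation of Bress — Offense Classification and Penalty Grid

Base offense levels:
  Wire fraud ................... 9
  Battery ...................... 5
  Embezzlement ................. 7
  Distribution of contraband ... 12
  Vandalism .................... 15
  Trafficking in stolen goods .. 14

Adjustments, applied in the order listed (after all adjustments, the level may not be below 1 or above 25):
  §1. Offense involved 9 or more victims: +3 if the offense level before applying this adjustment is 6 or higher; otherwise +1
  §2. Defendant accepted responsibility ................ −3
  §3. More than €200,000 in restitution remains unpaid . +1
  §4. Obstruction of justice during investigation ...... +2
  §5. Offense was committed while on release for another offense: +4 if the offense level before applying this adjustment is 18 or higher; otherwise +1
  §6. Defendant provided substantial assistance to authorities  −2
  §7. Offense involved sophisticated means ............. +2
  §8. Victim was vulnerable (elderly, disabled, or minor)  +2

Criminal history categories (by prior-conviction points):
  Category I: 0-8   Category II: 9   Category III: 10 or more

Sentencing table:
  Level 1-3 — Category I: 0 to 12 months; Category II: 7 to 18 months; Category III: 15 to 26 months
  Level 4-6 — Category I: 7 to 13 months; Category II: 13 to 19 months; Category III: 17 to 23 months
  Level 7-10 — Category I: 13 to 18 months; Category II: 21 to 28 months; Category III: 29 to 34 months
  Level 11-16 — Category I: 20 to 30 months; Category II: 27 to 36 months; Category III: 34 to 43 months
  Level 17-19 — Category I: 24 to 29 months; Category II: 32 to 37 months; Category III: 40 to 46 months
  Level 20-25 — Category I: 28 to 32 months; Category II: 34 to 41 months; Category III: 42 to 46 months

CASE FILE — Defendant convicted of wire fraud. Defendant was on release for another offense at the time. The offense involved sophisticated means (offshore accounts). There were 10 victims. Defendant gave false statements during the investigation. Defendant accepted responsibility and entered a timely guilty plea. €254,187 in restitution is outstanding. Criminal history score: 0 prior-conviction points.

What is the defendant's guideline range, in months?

Base offense level for wire fraud: 9.
§1 applies (level before this adjustment is 9 ≥ 6, so +3): 9 + 3 = 12.
§2 applies: 12 − 3 = 9.
§3 applies: 9 + 1 = 10.
§4 applies: 10 + 2 = 12.
§5 applies (level before this adjustment is 12 < 18, so +1): 12 + 1 = 13.
§6 does not apply.
§7 applies: 13 + 2 = 15.
§8 does not apply.
Final offense level: 15.
Criminal history: 0 prior points → Category I (0-8).
Level 15 falls in the 11-16 band.
Grid: Level 11-16 × Category I = 20-30 months.

20-30 months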